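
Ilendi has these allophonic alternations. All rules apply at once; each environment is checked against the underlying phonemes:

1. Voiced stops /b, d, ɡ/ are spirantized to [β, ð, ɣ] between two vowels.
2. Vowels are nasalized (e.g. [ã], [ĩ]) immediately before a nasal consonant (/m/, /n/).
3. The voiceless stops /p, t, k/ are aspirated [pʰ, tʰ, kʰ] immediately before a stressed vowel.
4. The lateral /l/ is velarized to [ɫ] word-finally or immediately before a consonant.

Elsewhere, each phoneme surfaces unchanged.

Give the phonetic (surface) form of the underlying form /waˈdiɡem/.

[waˈðiɣẽm]

/w/ — not in any rule's target class → [w].
/a/ (between /w/ and /d/) is in the target of rule 2 but the environment (before a nasal consonant) is not met → [a].
/d/ — between /a/ and /i/, between two vowels — surfaces as [ð] (rule 1).
/i/ — between /d/ and /ɡ/; rule 2 does not apply here → [i].
/ɡ/ (between /i/ and /e/) occurs between two vowels → [ɣ] by rule 1.
/e/ (between /ɡ/ and /m/) occurs before a nasal consonant → [ẽ] by rule 2.
/m/ (word-final): no rule targets it → [m].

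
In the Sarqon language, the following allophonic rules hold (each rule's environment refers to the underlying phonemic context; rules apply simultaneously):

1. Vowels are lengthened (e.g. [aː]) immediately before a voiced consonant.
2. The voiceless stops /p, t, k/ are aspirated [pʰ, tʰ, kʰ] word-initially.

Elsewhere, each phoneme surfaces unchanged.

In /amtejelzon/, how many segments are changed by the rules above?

Segments that undergo a rule: /a/ → [aː] (rule 1); /e/ → [eː] (rule 1); /e/ → [eː] (rule 1); /o/ → [oː] (rule 1).
All other segments surface unchanged.

4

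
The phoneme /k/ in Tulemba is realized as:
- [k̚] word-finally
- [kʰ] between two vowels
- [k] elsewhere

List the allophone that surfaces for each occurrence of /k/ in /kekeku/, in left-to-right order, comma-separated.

[k], [kʰ], [kʰ]

Occurrence 1 (position 1): no conditioning environment matches → elsewhere allophone [k].
Occurrence 2 (position 3): between two vowels → [kʰ].
Occurrence 3 (position 5): between two vowels → [kʰ].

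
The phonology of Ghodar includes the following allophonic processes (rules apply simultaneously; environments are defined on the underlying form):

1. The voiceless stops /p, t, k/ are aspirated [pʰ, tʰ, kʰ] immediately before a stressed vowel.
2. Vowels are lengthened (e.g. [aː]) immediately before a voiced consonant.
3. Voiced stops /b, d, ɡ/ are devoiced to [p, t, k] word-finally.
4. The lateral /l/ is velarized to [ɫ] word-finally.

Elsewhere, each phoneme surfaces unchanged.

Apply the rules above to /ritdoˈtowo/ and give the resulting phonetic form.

/i/ (between /r/ and /t/): rule 2 targets it, but not before a voiced consonant → unchanged [i].
/t/ (between /i/ and /d/) is in the target of rule 1 but the environment (immediately before a stressed vowel) is not met → [t].
/d/ (between /t/ and /o/): rule 3 targets it, but not word-finally → unchanged [d].
/o/ (between /d/ and /t/): rule 2 targets it, but not before a voiced consonant → unchanged [o].
/t/ (between /o/ and /o/) occurs immediately before a stressed vowel → [tʰ] by rule 1.
/o/ (between /t/ and /w/): before a voiced consonant, so rule 2 applies → [oː].
/o/ (word-final) is in the target of rule 2 but the environment (before a voiced consonant) is not met → [o].

[ritdoˈtʰoːwo]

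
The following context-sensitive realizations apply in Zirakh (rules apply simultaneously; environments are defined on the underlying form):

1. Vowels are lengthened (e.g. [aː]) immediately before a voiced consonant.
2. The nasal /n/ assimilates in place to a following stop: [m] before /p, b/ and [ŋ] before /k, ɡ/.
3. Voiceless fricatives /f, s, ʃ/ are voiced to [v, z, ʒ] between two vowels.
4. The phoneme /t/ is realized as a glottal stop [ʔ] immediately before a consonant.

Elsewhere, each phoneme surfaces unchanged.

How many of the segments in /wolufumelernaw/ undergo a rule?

Segments that undergo a rule: /o/ → [oː] (rule 1); /f/ → [v] (rule 3); /u/ → [uː] (rule 1); /e/ → [eː] (rule 1); /e/ → [eː] (rule 1); /a/ → [aː] (rule 1).
All other segments surface unchanged.

6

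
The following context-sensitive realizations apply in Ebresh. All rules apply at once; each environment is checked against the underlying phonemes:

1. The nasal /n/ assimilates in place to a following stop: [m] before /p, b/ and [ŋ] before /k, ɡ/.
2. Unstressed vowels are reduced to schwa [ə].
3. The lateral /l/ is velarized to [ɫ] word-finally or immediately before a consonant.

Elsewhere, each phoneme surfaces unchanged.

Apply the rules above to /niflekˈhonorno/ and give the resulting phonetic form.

[nəfləkˈhonərnə]

/n/ (word-initial) is in the target of rule 1 but the environment (before a labial or velar stop) is not met → [n].
/i/ (between /n/ and /f/): in an unstressed syllable, so rule 2 applies → [ə].
/f/ (between /i/ and /l/) is unaffected → [f].
/l/ — between /f/ and /e/; rule 3 does not apply here → [l].
Rule 2 applies to /e/ (between /l/ and /k/: in an unstressed syllable) → [ə].
/k/ — not in any rule's target class → [k].
/h/ (between /k/ and /o/): no rule targets it → [h].
/o/ — between /h/ and /n/; rule 2 does not apply here → [o].
/n/ (between /o/ and /o/) fails the environment for rule 1, so it stays [n].
/o/ (between /n/ and /r/): in an unstressed syllable, so rule 2 applies → [ə].
/r/ (between /o/ and /n/): no rule targets it → [r].
/n/ (between /r/ and /o/) fails the environment for rule 1, so it stays [n].
/o/ — word-final, in an unstressed syllable — surfaces as [ə] (rule 2).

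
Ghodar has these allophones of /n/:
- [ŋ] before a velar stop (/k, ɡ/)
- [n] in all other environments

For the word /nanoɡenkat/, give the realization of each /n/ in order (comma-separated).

[n], [n], [ŋ]

Occurrence 1 (position 1): no conditioning environment matches → elsewhere allophone [n].
Occurrence 2 (position 3): no conditioning environment matches → elsewhere allophone [n].
Occurrence 3 (position 7): before a velar stop → [ŋ].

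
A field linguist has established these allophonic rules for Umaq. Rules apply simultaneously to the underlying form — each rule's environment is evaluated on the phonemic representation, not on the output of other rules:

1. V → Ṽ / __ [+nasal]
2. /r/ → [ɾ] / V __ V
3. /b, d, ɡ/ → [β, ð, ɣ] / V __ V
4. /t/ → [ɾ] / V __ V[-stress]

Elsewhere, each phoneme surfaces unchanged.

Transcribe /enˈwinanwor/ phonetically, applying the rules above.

[ẽnˈwĩnãnwor]

/e/ (word-initial): before a nasal consonant, so rule 1 applies → [ẽ].
/n/ (between /e/ and /w/) is unaffected → [n].
/w/ — not in any rule's target class → [w].
/i/ (between /w/ and /n/) occurs before a nasal consonant → [ĩ] by rule 1.
/n/ (between /i/ and /a/) is unaffected → [n].
/a/ (between /n/ and /n/) occurs before a nasal consonant → [ã] by rule 1.
/n/ stays [n].
/w/ (between /n/ and /o/) is unaffected → [w].
/o/ (between /w/ and /r/) is in the target of rule 1 but the environment (before a nasal consonant) is not met → [o].
/r/ (word-final) fails the environment for rule 2, so it stays [r].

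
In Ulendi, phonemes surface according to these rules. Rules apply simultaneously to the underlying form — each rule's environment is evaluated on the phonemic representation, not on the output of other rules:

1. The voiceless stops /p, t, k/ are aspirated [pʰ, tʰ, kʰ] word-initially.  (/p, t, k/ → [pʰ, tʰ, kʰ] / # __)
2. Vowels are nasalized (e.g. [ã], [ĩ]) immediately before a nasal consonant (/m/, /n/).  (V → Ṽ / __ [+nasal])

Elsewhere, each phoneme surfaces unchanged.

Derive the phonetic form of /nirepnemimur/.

[nirepnẽmĩmur]

/n/ stays [n].
/i/ (between /n/ and /r/) is in the target of rule 2 but the environment (before a nasal consonant) is not met → [i].
/r/ stays [r].
/e/ (between /r/ and /p/) is in the target of rule 2 but the environment (before a nasal consonant) is not met → [e].
/p/ (between /e/ and /n/) is in the target of rule 1 but the environment (word-initially) is not met → [p].
/n/ (between /p/ and /e/) is unaffected → [n].
/e/ (between /n/ and /m/): before a nasal consonant, so rule 2 applies → [ẽ].
/m/ (between /e/ and /i/): no rule targets it → [m].
/i/ — between /m/ and /m/, before a nasal consonant — surfaces as [ĩ] (rule 2).
/m/ (between /i/ and /u/) is unaffected → [m].
/u/ — between /m/ and /r/; rule 2 does not apply here → [u].
/r/ (word-final): no rule targets it → [r].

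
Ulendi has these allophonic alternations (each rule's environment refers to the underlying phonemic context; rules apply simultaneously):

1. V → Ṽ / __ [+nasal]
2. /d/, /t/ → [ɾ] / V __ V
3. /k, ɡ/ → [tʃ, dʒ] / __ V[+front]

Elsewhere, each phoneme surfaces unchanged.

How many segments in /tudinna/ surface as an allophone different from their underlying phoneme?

2

Segments that undergo a rule: /d/ → [ɾ] (rule 2); /i/ → [ĩ] (rule 1).
All other segments surface unchanged.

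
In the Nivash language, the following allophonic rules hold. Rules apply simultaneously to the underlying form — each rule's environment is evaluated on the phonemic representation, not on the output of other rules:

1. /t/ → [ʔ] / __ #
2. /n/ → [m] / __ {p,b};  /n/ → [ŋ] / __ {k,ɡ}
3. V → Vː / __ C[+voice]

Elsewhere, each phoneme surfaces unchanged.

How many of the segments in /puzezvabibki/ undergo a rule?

Segments that undergo a rule: /u/ → [uː] (rule 3); /e/ → [eː] (rule 3); /a/ → [aː] (rule 3); /i/ → [iː] (rule 3).
All other segments surface unchanged.

4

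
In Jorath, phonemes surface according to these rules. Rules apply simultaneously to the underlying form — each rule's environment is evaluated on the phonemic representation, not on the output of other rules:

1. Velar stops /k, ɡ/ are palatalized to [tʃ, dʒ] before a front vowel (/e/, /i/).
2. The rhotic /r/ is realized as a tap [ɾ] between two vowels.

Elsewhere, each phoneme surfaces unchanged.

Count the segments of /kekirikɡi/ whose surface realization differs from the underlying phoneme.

4

Segments that undergo a rule: /k/ → [tʃ] (rule 1); /k/ → [tʃ] (rule 1); /r/ → [ɾ] (rule 2); /ɡ/ → [dʒ] (rule 1).
All other segments surface unchanged.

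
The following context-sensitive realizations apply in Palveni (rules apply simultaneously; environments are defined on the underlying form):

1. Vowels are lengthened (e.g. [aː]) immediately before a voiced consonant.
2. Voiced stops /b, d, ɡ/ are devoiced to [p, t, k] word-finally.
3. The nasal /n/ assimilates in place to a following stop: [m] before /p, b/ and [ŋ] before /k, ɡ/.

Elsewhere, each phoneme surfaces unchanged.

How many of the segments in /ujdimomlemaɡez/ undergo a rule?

6

Segments that undergo a rule: /u/ → [uː] (rule 1); /i/ → [iː] (rule 1); /o/ → [oː] (rule 1); /e/ → [eː] (rule 1); /a/ → [aː] (rule 1); /e/ → [eː] (rule 1).
All other segments surface unchanged.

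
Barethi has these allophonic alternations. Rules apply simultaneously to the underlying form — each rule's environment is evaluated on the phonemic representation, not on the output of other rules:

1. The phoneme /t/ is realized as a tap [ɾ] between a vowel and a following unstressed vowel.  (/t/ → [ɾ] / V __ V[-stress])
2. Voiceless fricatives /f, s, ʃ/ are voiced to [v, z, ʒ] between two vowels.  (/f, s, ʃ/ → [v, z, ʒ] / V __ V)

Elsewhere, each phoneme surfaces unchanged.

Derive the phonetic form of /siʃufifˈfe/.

/s/ (word-initial) is in the target of rule 2 but the environment (between two vowels) is not met → [s].
/i/ (between /s/ and /ʃ/): no rule targets it → [i].
/ʃ/ (between /i/ and /u/): between two vowels, so rule 2 applies → [ʒ].
/u/ stays [u].
/f/ (between /u/ and /i/): between two vowels, so rule 2 applies → [v].
/i/ (between /f/ and /f/) is unaffected → [i].
/f/ (between /i/ and /f/) is in the target of rule 2 but the environment (between two vowels) is not met → [f].
/f/ (between /f/ and /e/) fails the environment for rule 2, so it stays [f].
/e/ stays [e].

[siʒuvifˈfe]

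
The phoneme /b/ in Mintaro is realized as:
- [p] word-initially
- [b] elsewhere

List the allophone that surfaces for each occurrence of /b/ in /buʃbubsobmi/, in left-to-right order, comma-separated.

[p], [b], [b], [b]

Occurrence 1 (position 1): word-initially → [p].
Occurrence 2 (position 4): no conditioning environment matches → elsewhere allophone [b].
Occurrence 3 (position 6): no conditioning environment matches → elsewhere allophone [b].
Occurrence 4 (position 9): no conditioning environment matches → elsewhere allophone [b].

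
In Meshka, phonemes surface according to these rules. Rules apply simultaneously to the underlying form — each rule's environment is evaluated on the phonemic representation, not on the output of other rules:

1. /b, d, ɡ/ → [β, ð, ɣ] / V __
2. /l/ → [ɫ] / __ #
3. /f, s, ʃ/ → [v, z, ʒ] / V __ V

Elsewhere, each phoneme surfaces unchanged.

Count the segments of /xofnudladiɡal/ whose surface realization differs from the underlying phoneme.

Segments that undergo a rule: /d/ → [ð] (rule 1); /d/ → [ð] (rule 1); /ɡ/ → [ɣ] (rule 1); /l/ → [ɫ] (rule 2).
All other segments surface unchanged.

4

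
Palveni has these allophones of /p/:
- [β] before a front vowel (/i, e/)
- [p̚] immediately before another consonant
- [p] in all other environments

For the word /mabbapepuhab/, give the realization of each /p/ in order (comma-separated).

Occurrence 1 (position 6): before a front vowel (/i, e/) → [β].
Occurrence 2 (position 8): no conditioning environment matches → elsewhere allophone [p].

[β], [p]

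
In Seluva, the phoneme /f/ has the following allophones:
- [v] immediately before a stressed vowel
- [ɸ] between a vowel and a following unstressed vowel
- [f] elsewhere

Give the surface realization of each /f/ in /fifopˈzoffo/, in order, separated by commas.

Occurrence 1 (position 1): no conditioning environment matches → elsewhere allophone [f].
Occurrence 2 (position 3): between a vowel and a following unstressed vowel → [ɸ].
Occurrence 3 (position 8): no conditioning environment matches → elsewhere allophone [f].
Occurrence 4 (position 9): no conditioning environment matches → elsewhere allophone [f].

[f], [ɸ], [f], [f]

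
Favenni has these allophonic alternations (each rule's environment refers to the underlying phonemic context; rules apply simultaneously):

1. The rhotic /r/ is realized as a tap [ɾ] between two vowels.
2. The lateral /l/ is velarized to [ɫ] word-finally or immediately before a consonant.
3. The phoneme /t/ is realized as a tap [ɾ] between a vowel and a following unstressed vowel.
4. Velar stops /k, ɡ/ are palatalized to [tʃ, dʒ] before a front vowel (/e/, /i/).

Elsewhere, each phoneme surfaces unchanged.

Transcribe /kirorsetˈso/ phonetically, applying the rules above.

[tʃiɾorsetˈso]

/k/ — word-initial, before a front vowel — surfaces as [tʃ] (rule 4).
/i/ stays [i].
Rule 1 applies to /r/ (between /i/ and /o/: between two vowels) → [ɾ].
/o/ — not in any rule's target class → [o].
/r/ (between /o/ and /s/) is in the target of rule 1 but the environment (between two vowels) is not met → [r].
/s/ (between /r/ and /e/): no rule targets it → [s].
/e/ (between /s/ and /t/): no rule targets it → [e].
/t/ (between /e/ and /s/) is in the target of rule 3 but the environment (between a vowel and a following unstressed vowel) is not met → [t].
/s/ stays [s].
/o/ (word-final) is unaffected → [o].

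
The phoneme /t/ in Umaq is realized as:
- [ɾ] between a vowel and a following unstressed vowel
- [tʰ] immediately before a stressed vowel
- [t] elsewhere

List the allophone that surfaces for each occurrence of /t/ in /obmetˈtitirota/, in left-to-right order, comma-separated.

Occurrence 1 (position 5): no conditioning environment matches → elsewhere allophone [t].
Occurrence 2 (position 6): immediately before a stressed vowel → [tʰ].
Occurrence 3 (position 8): between a vowel and a following unstressed vowel → [ɾ].
Occurrence 4 (position 12): between a vowel and a following unstressed vowel → [ɾ].

[t], [tʰ], [ɾ], [ɾ]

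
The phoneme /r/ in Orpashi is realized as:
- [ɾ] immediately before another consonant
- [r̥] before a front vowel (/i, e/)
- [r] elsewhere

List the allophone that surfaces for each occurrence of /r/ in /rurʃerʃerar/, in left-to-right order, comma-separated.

Occurrence 1 (position 1): no conditioning environment matches → elsewhere allophone [r].
Occurrence 2 (position 3): immediately before another consonant → [ɾ].
Occurrence 3 (position 6): immediately before another consonant → [ɾ].
Occurrence 4 (position 9): no conditioning environment matches → elsewhere allophone [r].
Occurrence 5 (position 11): no conditioning environment matches → elsewhere allophone [r].

[r], [ɾ], [ɾ], [r], [r]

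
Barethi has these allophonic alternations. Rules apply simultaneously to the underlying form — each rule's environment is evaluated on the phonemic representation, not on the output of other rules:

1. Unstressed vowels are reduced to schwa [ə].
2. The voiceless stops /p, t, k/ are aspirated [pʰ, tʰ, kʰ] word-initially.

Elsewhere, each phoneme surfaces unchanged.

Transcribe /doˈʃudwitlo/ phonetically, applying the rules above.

[dəˈʃudwətlə]

/o/ meets the environment for rule 1 (in an unstressed syllable) → [ə].
/u/ (between /ʃ/ and /d/) fails the environment for rule 1, so it stays [u].
/i/ (between /w/ and /t/): in an unstressed syllable, so rule 1 applies → [ə].
/t/ — between /i/ and /l/; rule 2 does not apply here → [t].
/o/ — word-final, in an unstressed syllable — surfaces as [ə] (rule 1).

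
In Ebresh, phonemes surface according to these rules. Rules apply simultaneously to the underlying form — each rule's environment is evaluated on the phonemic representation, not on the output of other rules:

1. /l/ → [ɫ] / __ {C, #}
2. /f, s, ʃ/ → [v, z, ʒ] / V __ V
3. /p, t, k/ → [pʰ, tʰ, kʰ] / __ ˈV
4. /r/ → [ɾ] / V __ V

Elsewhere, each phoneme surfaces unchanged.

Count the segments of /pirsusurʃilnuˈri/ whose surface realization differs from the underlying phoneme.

3

Segments that undergo a rule: /s/ → [z] (rule 2); /l/ → [ɫ] (rule 1); /r/ → [ɾ] (rule 4).
All other segments surface unchanged.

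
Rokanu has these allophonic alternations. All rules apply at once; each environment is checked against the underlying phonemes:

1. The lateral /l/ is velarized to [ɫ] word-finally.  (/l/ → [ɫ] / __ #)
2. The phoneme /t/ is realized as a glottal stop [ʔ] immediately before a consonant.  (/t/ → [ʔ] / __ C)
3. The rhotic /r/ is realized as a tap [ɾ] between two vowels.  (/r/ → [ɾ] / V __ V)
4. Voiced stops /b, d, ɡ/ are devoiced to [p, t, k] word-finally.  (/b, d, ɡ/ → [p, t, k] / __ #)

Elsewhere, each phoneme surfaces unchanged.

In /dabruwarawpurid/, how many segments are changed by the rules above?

3

Segments that undergo a rule: /r/ → [ɾ] (rule 3); /r/ → [ɾ] (rule 3); /d/ → [t] (rule 4).
All other segments surface unchanged.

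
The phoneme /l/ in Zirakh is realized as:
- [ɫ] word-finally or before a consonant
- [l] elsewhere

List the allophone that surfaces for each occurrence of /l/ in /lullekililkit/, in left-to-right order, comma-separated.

Occurrence 1 (position 1): no conditioning environment matches → elsewhere allophone [l].
Occurrence 2 (position 3): word-finally or before a consonant → [ɫ].
Occurrence 3 (position 4): no conditioning environment matches → elsewhere allophone [l].
Occurrence 4 (position 8): no conditioning environment matches → elsewhere allophone [l].
Occurrence 5 (position 10): word-finally or before a consonant → [ɫ].

[l], [ɫ], [l], [l], [ɫ]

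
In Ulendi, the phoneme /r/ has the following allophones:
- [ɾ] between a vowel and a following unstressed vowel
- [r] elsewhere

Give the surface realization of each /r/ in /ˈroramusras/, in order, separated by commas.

Occurrence 1 (position 1): no conditioning environment matches → elsewhere allophone [r].
Occurrence 2 (position 3): between a vowel and a following unstressed vowel → [ɾ].
Occurrence 3 (position 8): no conditioning environment matches → elsewhere allophone [r].

[r], [ɾ], [r]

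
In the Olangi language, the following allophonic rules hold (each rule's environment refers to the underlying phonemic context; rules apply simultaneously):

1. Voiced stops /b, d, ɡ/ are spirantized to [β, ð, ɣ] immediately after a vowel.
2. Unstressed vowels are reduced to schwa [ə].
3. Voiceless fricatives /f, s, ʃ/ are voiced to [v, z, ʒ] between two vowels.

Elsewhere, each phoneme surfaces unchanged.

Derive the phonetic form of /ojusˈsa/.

[əjəsˈsa]

/o/ meets the environment for rule 2 (in an unstressed syllable) → [ə].
/u/ meets the environment for rule 2 (in an unstressed syllable) → [ə].
/s/ (between /u/ and /s/) is in the target of rule 3 but the environment (between two vowels) is not met → [s].
/s/ (between /s/ and /a/): rule 3 targets it, but not between two vowels → unchanged [s].
/a/ (word-final) is in the target of rule 2 but the environment (in an unstressed syllable) is not met → [a].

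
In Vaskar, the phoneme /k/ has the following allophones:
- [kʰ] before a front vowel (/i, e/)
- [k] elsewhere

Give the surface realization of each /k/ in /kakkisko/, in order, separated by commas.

Occurrence 1 (position 1): no conditioning environment matches → elsewhere allophone [k].
Occurrence 2 (position 3): no conditioning environment matches → elsewhere allophone [k].
Occurrence 3 (position 4): before a front vowel (/i, e/) → [kʰ].
Occurrence 4 (position 7): no conditioning environment matches → elsewhere allophone [k].

[k], [k], [kʰ], [k]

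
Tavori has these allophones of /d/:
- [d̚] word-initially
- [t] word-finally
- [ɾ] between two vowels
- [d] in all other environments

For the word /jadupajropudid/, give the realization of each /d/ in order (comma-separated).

Occurrence 1 (position 3): between two vowels → [ɾ].
Occurrence 2 (position 12): between two vowels → [ɾ].
Occurrence 3 (position 14): word-finally → [t].

[ɾ], [ɾ], [t]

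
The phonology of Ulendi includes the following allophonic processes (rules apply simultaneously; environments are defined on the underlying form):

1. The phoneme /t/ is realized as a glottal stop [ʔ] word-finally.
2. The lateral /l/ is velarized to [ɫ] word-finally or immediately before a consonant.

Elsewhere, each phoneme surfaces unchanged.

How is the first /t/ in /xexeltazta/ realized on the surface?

[t]

/t/ (between /l/ and /a/): rule 1 targets it, but not word-finally → unchanged [t].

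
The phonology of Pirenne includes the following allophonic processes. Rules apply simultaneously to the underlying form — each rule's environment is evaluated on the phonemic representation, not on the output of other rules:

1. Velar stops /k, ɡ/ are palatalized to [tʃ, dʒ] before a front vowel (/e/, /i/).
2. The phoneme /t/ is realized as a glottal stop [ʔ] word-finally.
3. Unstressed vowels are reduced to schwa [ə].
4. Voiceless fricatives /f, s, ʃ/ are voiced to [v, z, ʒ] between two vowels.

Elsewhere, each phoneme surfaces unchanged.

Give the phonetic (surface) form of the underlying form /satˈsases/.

[sətˈsazəs]

/s/ (word-initial): rule 4 targets it, but not between two vowels → unchanged [s].
/a/ (between /s/ and /t/): in an unstressed syllable, so rule 3 applies → [ə].
/t/ — between /a/ and /s/; rule 2 does not apply here → [t].
/s/ (between /t/ and /a/) fails the environment for rule 4, so it stays [s].
/a/ (between /s/ and /s/): rule 3 targets it, but not in an unstressed syllable → unchanged [a].
/s/ (between /a/ and /e/) occurs between two vowels → [z] by rule 4.
/e/ — between /s/ and /s/, in an unstressed syllable — surfaces as [ə] (rule 3).
/s/ — word-final; rule 4 does not apply here → [s].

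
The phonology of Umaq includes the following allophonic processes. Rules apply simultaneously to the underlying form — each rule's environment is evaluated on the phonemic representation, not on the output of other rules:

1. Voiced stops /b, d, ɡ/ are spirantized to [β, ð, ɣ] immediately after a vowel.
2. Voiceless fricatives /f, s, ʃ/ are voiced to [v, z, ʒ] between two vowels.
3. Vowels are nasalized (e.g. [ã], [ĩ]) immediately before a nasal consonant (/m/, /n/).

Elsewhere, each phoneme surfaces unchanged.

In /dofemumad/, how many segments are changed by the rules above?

4

Segments that undergo a rule: /f/ → [v] (rule 2); /e/ → [ẽ] (rule 3); /u/ → [ũ] (rule 3); /d/ → [ð] (rule 1).
All other segments surface unchanged.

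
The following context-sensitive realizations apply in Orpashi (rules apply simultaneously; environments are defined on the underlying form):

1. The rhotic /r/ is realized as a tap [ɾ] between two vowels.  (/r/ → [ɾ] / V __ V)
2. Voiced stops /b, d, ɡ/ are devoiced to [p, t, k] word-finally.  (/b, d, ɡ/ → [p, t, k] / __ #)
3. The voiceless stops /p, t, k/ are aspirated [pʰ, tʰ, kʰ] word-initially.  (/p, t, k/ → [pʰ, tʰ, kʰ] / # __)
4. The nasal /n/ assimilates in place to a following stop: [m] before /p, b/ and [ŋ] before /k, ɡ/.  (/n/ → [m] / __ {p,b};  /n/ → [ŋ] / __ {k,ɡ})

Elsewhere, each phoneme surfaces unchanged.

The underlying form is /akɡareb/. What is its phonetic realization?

/a/ (word-initial): no rule targets it → [a].
/k/ (between /a/ and /ɡ/) fails the environment for rule 3, so it stays [k].
/ɡ/ (between /k/ and /a/) fails the environment for rule 2, so it stays [ɡ].
/a/ (between /ɡ/ and /r/) is unaffected → [a].
/r/ meets the environment for rule 1 (between two vowels) → [ɾ].
/e/ (between /r/ and /b/): no rule targets it → [e].
Rule 2 applies to /b/ (word-final: word-finally) → [p].

[akɡaɾep]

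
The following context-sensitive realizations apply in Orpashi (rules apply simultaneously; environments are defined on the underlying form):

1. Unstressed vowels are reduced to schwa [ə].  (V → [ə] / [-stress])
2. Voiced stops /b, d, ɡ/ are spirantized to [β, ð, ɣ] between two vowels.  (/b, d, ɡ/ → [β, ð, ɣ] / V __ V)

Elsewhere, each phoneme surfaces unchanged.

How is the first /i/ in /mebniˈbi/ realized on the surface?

[ə]

/i/ (between /n/ and /b/) occurs in an unstressed syllable → [ə] by rule 1.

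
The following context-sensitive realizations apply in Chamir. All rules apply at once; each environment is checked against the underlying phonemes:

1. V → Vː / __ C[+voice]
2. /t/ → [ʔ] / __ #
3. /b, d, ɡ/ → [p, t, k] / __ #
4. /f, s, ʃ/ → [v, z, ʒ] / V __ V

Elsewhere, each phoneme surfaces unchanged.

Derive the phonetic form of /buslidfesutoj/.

/b/ — word-initial; rule 3 does not apply here → [b].
/u/ (between /b/ and /s/) is in the target of rule 1 but the environment (before a voiced consonant) is not met → [u].
/s/ (between /u/ and /l/) is in the target of rule 4 but the environment (between two vowels) is not met → [s].
/l/ (between /s/ and /i/) is unaffected → [l].
/i/ (between /l/ and /d/) occurs before a voiced consonant → [iː] by rule 1.
/d/ (between /i/ and /f/) is in the target of rule 3 but the environment (word-finally) is not met → [d].
/f/ (between /d/ and /e/) is in the target of rule 4 but the environment (between two vowels) is not met → [f].
/e/ (between /f/ and /s/) fails the environment for rule 1, so it stays [e].
/s/ (between /e/ and /u/) occurs between two vowels → [z] by rule 4.
/u/ — between /s/ and /t/; rule 1 does not apply here → [u].
/t/ (between /u/ and /o/): rule 2 targets it, but not word-finally → unchanged [t].
/o/ — between /t/ and /j/, before a voiced consonant — surfaces as [oː] (rule 1).
/j/ — not in any rule's target class → [j].

[busliːdfezutoːj]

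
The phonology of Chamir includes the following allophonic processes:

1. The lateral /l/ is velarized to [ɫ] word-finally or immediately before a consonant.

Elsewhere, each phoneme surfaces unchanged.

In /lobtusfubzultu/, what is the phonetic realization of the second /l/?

[ɫ]

/l/ — between /u/ and /t/, word-finally or immediately before a consonant — surfaces as [ɫ] (rule 1).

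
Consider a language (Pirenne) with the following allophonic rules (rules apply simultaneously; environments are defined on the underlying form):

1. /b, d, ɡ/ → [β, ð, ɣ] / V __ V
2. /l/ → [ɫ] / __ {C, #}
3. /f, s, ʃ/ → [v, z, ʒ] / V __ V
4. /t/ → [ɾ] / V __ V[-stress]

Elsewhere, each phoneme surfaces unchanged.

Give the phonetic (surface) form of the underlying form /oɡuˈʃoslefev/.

[oɣuˈʒoslevev]

/o/ (word-initial): no rule targets it → [o].
/ɡ/ — between /o/ and /u/, between two vowels — surfaces as [ɣ] (rule 1).
/u/ stays [u].
/ʃ/ (between /u/ and /o/) occurs between two vowels → [ʒ] by rule 3.
/o/ stays [o].
/s/ (between /o/ and /l/) is in the target of rule 3 but the environment (between two vowels) is not met → [s].
/l/ (between /s/ and /e/) is in the target of rule 2 but the environment (word-finally or immediately before a consonant) is not met → [l].
/e/ (between /l/ and /f/) is unaffected → [e].
Rule 3 applies to /f/ (between /e/ and /e/: between two vowels) → [v].
/e/ — not in any rule's target class → [e].
/v/ stays [v].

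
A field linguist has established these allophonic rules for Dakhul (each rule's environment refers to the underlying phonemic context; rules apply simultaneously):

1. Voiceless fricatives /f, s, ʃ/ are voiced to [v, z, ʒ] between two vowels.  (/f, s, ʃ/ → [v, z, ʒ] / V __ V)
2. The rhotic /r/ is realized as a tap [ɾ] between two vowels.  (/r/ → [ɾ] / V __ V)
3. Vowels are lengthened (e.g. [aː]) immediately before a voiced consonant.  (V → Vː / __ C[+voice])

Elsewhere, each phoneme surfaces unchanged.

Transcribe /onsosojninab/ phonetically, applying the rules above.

[oːnsozoːjniːnaːb]

/o/ (word-initial) occurs before a voiced consonant → [oː] by rule 3.
/s/ (between /n/ and /o/) is in the target of rule 1 but the environment (between two vowels) is not met → [s].
/o/ — between /s/ and /s/; rule 3 does not apply here → [o].
/s/ meets the environment for rule 1 (between two vowels) → [z].
/o/ (between /s/ and /j/): before a voiced consonant, so rule 3 applies → [oː].
Rule 3 applies to /i/ (between /n/ and /n/: before a voiced consonant) → [iː].
/a/ (between /n/ and /b/): before a voiced consonant, so rule 3 applies → [aː].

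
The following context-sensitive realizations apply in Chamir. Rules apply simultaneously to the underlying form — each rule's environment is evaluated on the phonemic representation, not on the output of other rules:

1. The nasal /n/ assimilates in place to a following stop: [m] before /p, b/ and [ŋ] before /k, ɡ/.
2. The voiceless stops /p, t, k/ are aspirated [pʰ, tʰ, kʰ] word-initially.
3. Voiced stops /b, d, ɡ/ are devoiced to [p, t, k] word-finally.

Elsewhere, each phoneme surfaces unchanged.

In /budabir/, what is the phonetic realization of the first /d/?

/d/ (between /u/ and /a/): rule 3 targets it, but not word-finally → unchanged [d].

[d]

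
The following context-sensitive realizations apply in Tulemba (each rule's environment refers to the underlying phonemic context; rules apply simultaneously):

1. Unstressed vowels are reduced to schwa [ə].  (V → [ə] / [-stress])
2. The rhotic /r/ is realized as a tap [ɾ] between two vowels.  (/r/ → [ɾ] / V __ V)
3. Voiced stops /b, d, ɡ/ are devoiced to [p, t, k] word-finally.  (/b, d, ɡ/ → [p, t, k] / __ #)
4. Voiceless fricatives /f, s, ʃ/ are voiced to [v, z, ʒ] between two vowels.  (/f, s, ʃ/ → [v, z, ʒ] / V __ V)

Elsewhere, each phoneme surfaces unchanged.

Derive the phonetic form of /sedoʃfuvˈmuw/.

[sədəʃfəvˈmuw]

/s/ (word-initial) is in the target of rule 4 but the environment (between two vowels) is not met → [s].
/e/ (between /s/ and /d/): in an unstressed syllable, so rule 1 applies → [ə].
/d/ (between /e/ and /o/) is in the target of rule 3 but the environment (word-finally) is not met → [d].
/o/ meets the environment for rule 1 (in an unstressed syllable) → [ə].
/ʃ/ (between /o/ and /f/) is in the target of rule 4 but the environment (between two vowels) is not met → [ʃ].
/f/ (between /ʃ/ and /u/) is in the target of rule 4 but the environment (between two vowels) is not met → [f].
/u/ meets the environment for rule 1 (in an unstressed syllable) → [ə].
/v/ (between /u/ and /m/): no rule targets it → [v].
/m/ stays [m].
/u/ (between /m/ and /w/) fails the environment for rule 1, so it stays [u].
/w/ — not in any rule's target class → [w].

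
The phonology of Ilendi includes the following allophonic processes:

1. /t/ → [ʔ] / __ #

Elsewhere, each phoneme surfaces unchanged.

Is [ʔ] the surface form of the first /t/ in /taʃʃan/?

No

/t/ (word-initial) is in the target of rule 1 but the environment (word-finally) is not met → [t].
The actual realization is [t], not [ʔ].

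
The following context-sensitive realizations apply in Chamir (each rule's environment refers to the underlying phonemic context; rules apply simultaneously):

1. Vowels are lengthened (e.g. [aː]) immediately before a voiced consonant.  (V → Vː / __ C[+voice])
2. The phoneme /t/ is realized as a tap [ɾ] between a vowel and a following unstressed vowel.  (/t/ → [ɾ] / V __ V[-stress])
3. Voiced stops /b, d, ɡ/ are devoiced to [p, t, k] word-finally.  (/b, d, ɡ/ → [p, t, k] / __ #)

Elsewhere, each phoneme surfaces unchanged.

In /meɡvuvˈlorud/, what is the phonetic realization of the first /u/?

[uː]

Rule 1 applies to /u/ (between /v/ and /v/: before a voiced consonant) → [uː].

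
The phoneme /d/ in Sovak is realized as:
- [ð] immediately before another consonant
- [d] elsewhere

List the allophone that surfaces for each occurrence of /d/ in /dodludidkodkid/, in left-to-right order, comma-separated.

[d], [ð], [d], [ð], [ð], [d]

Occurrence 1 (position 1): no conditioning environment matches → elsewhere allophone [d].
Occurrence 2 (position 3): immediately before another consonant → [ð].
Occurrence 3 (position 6): no conditioning environment matches → elsewhere allophone [d].
Occurrence 4 (position 8): immediately before another consonant → [ð].
Occurrence 5 (position 11): immediately before another consonant → [ð].
Occurrence 6 (position 14): no conditioning environment matches → elsewhere allophone [d].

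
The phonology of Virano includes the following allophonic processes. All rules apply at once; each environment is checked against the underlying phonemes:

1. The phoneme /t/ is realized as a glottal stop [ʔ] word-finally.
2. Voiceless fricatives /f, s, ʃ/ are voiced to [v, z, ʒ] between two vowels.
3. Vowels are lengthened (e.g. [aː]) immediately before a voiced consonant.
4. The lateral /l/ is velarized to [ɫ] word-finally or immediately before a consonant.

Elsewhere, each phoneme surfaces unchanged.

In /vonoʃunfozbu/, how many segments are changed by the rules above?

4

Segments that undergo a rule: /o/ → [oː] (rule 3); /ʃ/ → [ʒ] (rule 2); /u/ → [uː] (rule 3); /o/ → [oː] (rule 3).
All other segments surface unchanged.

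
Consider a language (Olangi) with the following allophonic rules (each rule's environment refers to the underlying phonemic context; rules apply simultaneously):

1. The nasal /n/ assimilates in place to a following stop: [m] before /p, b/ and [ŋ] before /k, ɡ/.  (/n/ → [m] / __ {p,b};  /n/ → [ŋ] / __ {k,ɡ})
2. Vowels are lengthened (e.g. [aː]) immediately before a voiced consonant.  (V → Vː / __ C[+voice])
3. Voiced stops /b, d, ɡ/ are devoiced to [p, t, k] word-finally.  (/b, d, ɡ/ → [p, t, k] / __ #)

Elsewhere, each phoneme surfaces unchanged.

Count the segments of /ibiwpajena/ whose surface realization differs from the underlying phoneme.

Segments that undergo a rule: /i/ → [iː] (rule 2); /i/ → [iː] (rule 2); /a/ → [aː] (rule 2); /e/ → [eː] (rule 2).
All other segments surface unchanged.

4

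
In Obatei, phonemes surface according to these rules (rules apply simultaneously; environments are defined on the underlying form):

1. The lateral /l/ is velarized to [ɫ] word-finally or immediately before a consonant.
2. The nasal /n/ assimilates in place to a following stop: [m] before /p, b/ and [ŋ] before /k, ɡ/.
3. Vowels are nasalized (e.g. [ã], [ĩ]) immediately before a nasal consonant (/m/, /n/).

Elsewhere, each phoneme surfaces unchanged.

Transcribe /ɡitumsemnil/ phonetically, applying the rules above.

/ɡ/ (word-initial): no rule targets it → [ɡ].
/i/ (between /ɡ/ and /t/): rule 3 targets it, but not before a nasal consonant → unchanged [i].
/t/ (between /i/ and /u/): no rule targets it → [t].
/u/ — between /t/ and /m/, before a nasal consonant — surfaces as [ũ] (rule 3).
/m/ (between /u/ and /s/): no rule targets it → [m].
/s/ (between /m/ and /e/) is unaffected → [s].
/e/ (between /s/ and /m/) occurs before a nasal consonant → [ẽ] by rule 3.
/m/ (between /e/ and /n/) is unaffected → [m].
/n/ (between /m/ and /i/) fails the environment for rule 2, so it stays [n].
/i/ (between /n/ and /l/): rule 3 targets it, but not before a nasal consonant → unchanged [i].
/l/ (word-final): word-finally or immediately before a consonant, so rule 1 applies → [ɫ].

[ɡitũmsẽmniɫ]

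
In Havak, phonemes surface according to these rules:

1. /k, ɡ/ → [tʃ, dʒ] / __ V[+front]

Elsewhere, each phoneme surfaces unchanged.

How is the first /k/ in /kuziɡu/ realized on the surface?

[k]

/k/ (word-initial) is in the target of rule 1 but the environment (before a front vowel) is not met → [k].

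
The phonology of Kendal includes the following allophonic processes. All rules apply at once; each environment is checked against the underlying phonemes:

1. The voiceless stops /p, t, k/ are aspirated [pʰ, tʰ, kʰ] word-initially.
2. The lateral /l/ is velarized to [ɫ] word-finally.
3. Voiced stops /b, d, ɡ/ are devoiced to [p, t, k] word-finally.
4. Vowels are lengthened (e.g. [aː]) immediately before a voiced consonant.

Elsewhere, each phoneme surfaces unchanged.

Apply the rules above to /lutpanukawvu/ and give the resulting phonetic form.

[lutpaːnukaːwvu]

/l/ (word-initial) is in the target of rule 2 but the environment (word-finally) is not met → [l].
/u/ — between /l/ and /t/; rule 4 does not apply here → [u].
/t/ (between /u/ and /p/) fails the environment for rule 1, so it stays [t].
/p/ — between /t/ and /a/; rule 1 does not apply here → [p].
/a/ (between /p/ and /n/) occurs before a voiced consonant → [aː] by rule 4.
/u/ (between /n/ and /k/) is in the target of rule 4 but the environment (before a voiced consonant) is not met → [u].
/k/ (between /u/ and /a/) fails the environment for rule 1, so it stays [k].
Rule 4 applies to /a/ (between /k/ and /w/: before a voiced consonant) → [aː].
/u/ (word-final) fails the environment for rule 4, so it stays [u].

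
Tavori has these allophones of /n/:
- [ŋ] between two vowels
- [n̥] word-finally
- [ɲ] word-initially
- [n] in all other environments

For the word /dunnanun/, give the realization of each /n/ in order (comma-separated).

Occurrence 1 (position 3): no conditioning environment matches → elsewhere allophone [n].
Occurrence 2 (position 4): no conditioning environment matches → elsewhere allophone [n].
Occurrence 3 (position 6): between two vowels → [ŋ].
Occurrence 4 (position 8): word-finally → [n̥].

[n], [n], [ŋ], [n̥]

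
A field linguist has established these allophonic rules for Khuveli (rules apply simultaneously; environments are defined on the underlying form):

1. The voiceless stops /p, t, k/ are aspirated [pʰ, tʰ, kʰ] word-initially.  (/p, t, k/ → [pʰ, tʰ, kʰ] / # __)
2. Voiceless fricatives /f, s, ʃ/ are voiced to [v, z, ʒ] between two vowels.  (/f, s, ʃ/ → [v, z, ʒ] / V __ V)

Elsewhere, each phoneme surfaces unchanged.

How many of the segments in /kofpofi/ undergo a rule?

Segments that undergo a rule: /k/ → [kʰ] (rule 1); /f/ → [v] (rule 2).
All other segments surface unchanged.

2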